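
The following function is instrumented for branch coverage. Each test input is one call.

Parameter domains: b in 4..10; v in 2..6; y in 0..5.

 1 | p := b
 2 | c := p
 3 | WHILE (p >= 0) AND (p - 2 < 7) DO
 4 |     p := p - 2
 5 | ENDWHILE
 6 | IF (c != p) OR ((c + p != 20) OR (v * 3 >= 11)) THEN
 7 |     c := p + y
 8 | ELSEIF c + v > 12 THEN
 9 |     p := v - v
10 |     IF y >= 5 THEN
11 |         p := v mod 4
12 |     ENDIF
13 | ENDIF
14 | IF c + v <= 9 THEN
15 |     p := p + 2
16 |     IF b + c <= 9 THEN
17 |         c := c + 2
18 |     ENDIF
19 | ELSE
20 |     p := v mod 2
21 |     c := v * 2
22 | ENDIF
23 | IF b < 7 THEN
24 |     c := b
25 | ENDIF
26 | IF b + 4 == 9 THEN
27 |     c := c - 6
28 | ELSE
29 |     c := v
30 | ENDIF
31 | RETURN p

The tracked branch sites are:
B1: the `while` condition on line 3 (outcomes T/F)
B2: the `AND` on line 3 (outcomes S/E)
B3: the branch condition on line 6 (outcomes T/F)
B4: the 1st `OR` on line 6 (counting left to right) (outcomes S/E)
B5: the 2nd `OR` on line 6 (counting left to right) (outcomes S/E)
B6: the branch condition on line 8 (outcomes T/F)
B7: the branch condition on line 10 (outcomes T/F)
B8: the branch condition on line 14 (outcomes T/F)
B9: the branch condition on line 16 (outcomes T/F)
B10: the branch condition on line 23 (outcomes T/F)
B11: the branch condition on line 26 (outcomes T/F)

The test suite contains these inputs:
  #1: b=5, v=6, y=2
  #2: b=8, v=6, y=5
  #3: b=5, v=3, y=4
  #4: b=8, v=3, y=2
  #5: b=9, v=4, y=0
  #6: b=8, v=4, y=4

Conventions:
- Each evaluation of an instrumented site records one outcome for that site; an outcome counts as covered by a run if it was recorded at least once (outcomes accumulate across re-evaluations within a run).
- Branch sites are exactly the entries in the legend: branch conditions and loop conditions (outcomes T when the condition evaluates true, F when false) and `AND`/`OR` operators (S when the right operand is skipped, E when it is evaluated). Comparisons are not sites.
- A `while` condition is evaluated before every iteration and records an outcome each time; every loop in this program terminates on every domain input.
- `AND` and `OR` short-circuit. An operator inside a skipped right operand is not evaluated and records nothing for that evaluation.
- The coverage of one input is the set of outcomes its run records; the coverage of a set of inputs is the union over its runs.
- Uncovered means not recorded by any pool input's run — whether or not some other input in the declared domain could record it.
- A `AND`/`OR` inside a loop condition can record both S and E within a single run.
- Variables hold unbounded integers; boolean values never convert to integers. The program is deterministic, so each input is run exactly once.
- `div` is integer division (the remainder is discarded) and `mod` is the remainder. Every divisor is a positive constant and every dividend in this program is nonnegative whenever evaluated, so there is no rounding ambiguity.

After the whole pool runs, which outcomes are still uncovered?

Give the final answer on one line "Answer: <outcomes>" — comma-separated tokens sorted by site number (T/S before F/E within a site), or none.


input #1 (b=5, v=6, y=2): events B2->E, B1->T, B2->E, B1->T, B2->E, B1->T, B2->S, B1->F, B4->S, B3->T, B8->T, B9->T, B10->T, B11->T; covers B1=T, B1=F, B2=S, B2=E, B3=T, B4=S, B8=T, B9=T, B10=T, B11=T
input #2 (b=8, v=6, y=5): events B2->E, B1->T, B2->E, B1->T, B2->E, B1->T, B2->E, B1->T, B2->E, B1->T, B2->S, B1->F, B4->S, B3->T, ...; covers B1=T, B1=F, B2=S, B2=E, B3=T, B4=S, B8=T, B9=F, B10=F, B11=F
input #3 (b=5, v=3, y=4): events B2->E, B1->T, B2->E, B1->T, B2->E, B1->T, B2->S, B1->F, B4->S, B3->T, B8->T, B9->T, B10->T, B11->T; covers B1=T, B1=F, B2=S, B2=E, B3=T, B4=S, B8=T, B9=T, B10=T, B11=T
input #4 (b=8, v=3, y=2): events B2->E, B1->T, B2->E, B1->T, B2->E, B1->T, B2->E, B1->T, B2->E, B1->T, B2->S, B1->F, B4->S, B3->T, ...; covers B1=T, B1=F, B2=S, B2=E, B3=T, B4=S, B8=T, B9=T, B10=F, B11=F
input #5 (b=9, v=4, y=0): events B2->E, B1->F, B4->E, B5->S, B3->T, B8->F, B10->F, B11->F; covers B1=F, B2=E, B3=T, B4=E, B5=S, B8=F, B10=F, B11=F
input #6 (b=8, v=4, y=4): events B2->E, B1->T, B2->E, B1->T, B2->E, B1->T, B2->E, B1->T, B2->E, B1->T, B2->S, B1->F, B4->S, B3->T, ...; covers B1=T, B1=F, B2=S, B2=E, B3=T, B4=S, B8=T, B9=F, B10=F, B11=F
union over the pool: B1=T, B1=F, B2=S, B2=E, B3=T, B4=S, B4=E, B5=S, B8=T, B8=F, B9=T, B9=F, B10=T, B10=F, B11=T, B11=F
uncovered (6 of 22): B3=F, B5=E, B6=T, B6=F, B7=T, B7=F
Answer: B3=F, B5=E, B6=T, B6=F, B7=T, B7=F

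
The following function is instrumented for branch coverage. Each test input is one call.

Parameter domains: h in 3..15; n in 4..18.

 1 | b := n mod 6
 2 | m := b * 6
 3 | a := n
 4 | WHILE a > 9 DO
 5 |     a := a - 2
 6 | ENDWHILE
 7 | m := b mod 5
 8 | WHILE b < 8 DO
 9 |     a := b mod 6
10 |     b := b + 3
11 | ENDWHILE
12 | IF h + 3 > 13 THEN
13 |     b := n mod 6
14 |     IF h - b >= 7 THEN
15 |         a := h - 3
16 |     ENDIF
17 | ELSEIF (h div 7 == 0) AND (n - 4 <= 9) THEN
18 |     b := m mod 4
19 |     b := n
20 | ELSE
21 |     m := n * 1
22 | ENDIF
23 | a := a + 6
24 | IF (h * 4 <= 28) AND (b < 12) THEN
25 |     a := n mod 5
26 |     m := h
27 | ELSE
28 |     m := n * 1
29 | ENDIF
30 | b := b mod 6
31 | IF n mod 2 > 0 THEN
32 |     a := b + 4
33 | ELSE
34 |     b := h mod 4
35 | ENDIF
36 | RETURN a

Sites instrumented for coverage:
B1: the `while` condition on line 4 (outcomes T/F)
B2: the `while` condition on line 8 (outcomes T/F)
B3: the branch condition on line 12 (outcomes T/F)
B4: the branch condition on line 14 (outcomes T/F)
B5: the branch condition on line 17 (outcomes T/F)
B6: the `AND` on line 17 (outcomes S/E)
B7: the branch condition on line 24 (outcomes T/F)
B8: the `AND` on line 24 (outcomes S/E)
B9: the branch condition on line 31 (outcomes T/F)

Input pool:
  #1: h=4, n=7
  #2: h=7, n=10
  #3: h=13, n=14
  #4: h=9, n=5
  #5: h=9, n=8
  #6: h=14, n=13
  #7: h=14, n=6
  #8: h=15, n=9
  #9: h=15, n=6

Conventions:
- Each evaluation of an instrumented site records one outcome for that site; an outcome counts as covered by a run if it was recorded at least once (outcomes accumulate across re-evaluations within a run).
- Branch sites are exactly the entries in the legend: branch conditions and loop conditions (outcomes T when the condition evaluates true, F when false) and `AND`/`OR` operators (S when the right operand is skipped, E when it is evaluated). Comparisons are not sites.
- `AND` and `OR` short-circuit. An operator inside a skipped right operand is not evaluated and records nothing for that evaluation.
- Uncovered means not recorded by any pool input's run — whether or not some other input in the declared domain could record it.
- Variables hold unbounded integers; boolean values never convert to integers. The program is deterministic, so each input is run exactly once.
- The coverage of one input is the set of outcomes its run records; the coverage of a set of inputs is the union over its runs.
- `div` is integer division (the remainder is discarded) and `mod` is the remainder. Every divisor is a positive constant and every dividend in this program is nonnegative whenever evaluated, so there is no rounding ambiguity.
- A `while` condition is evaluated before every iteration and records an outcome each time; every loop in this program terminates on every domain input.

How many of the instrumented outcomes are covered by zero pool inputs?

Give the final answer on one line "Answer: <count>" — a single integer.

input #1, h=4, n=7: events B1->F, B2->T, B2->T, B2->T, B2->F, B3->F, B6->E, B5->T, B8->E, B7->T, B9->T; outcomes B1=F, B2=T, B2=F, B3=F, B5=T, B6=E, B7=T, B8=E, B9=T
input #2, h=7, n=10: events B1->T, B1->F, B2->T, B2->T, B2->F, B3->F, B6->S, B5->F, B8->E, B7->T, B9->F; outcomes B1=T, B1=F, B2=T, B2=F, B3=F, B5=F, B6=S, B7=T, B8=E, B9=F
input #3, h=13, n=14: events B1->T, B1->T, B1->T, B1->F, B2->T, B2->T, B2->F, B3->T, B4->T, B8->S, B7->F, B9->F; outcomes B1=T, B1=F, B2=T, B2=F, B3=T, B4=T, B7=F, B8=S, B9=F
input #4, h=9, n=5: events B1->F, B2->T, B2->F, B3->F, B6->S, B5->F, B8->S, B7->F, B9->T; outcomes B1=F, B2=T, B2=F, B3=F, B5=F, B6=S, B7=F, B8=S, B9=T
input #5, h=9, n=8: events B1->F, B2->T, B2->T, B2->F, B3->F, B6->S, B5->F, B8->S, B7->F, B9->F; outcomes B1=F, B2=T, B2=F, B3=F, B5=F, B6=S, B7=F, B8=S, B9=F
input #6, h=14, n=13: events B1->T, B1->T, B1->F, B2->T, B2->T, B2->T, B2->F, B3->T, B4->T, B8->S, B7->F, B9->T; outcomes B1=T, B1=F, B2=T, B2=F, B3=T, B4=T, B7=F, B8=S, B9=T
input #7, h=14, n=6: events B1->F, B2->T, B2->T, B2->T, B2->F, B3->T, B4->T, B8->S, B7->F, B9->F; outcomes B1=F, B2=T, B2=F, B3=T, B4=T, B7=F, B8=S, B9=F
input #8, h=15, n=9: events B1->F, B2->T, B2->T, B2->F, B3->T, B4->T, B8->S, B7->F, B9->T; outcomes B1=F, B2=T, B2=F, B3=T, B4=T, B7=F, B8=S, B9=T
input #9, h=15, n=6: events B1->F, B2->T, B2->T, B2->T, B2->F, B3->T, B4->T, B8->S, B7->F, B9->F; outcomes B1=F, B2=T, B2=F, B3=T, B4=T, B7=F, B8=S, B9=F
union over the pool: B1=T, B1=F, B2=T, B2=F, B3=T, B3=F, B4=T, B5=T, B5=F, B6=S, B6=E, B7=T, B7=F, B8=S, B8=E, B9=T, B9=F
uncovered (1 of 18): B4=F

Answer: 1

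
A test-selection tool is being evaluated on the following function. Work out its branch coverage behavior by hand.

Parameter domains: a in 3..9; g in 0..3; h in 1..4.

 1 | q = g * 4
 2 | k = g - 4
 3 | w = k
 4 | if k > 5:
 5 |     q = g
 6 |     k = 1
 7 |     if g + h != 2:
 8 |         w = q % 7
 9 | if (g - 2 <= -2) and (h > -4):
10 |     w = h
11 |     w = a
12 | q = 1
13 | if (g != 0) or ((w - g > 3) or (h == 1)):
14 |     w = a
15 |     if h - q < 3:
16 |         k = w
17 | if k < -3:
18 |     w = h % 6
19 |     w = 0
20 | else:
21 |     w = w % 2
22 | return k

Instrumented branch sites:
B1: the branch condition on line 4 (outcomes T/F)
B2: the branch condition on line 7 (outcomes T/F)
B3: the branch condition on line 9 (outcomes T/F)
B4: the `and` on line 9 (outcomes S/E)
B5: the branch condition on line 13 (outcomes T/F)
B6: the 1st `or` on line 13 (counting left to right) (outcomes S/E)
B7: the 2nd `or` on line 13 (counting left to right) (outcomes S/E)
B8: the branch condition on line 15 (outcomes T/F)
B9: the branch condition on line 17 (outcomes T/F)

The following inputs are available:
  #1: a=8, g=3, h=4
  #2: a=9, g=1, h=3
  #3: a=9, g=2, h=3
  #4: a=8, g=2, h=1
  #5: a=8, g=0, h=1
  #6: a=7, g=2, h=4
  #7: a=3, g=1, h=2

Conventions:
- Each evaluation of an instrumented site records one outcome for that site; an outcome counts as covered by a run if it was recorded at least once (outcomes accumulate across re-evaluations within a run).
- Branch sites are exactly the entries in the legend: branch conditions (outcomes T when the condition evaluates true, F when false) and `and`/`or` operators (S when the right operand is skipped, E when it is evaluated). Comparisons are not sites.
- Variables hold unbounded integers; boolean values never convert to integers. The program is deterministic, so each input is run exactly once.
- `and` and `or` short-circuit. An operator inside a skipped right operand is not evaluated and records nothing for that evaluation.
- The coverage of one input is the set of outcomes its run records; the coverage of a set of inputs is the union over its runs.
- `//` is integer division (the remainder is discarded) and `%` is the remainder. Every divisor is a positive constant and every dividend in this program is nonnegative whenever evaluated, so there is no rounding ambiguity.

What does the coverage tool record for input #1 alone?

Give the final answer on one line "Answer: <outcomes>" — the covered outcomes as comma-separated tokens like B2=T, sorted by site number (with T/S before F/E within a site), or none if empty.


Running input #1 (a=8, g=3, h=4), event by event:
  B1->F, B4->S, B3->F, B6->S, B5->T, B8->F, B9->F
distinct outcomes covered: B1=F, B3=F, B4=S, B5=T, B6=S, B8=F, B9=F
Answer: B1=F, B3=F, B4=S, B5=T, B6=S, B8=F, B9=F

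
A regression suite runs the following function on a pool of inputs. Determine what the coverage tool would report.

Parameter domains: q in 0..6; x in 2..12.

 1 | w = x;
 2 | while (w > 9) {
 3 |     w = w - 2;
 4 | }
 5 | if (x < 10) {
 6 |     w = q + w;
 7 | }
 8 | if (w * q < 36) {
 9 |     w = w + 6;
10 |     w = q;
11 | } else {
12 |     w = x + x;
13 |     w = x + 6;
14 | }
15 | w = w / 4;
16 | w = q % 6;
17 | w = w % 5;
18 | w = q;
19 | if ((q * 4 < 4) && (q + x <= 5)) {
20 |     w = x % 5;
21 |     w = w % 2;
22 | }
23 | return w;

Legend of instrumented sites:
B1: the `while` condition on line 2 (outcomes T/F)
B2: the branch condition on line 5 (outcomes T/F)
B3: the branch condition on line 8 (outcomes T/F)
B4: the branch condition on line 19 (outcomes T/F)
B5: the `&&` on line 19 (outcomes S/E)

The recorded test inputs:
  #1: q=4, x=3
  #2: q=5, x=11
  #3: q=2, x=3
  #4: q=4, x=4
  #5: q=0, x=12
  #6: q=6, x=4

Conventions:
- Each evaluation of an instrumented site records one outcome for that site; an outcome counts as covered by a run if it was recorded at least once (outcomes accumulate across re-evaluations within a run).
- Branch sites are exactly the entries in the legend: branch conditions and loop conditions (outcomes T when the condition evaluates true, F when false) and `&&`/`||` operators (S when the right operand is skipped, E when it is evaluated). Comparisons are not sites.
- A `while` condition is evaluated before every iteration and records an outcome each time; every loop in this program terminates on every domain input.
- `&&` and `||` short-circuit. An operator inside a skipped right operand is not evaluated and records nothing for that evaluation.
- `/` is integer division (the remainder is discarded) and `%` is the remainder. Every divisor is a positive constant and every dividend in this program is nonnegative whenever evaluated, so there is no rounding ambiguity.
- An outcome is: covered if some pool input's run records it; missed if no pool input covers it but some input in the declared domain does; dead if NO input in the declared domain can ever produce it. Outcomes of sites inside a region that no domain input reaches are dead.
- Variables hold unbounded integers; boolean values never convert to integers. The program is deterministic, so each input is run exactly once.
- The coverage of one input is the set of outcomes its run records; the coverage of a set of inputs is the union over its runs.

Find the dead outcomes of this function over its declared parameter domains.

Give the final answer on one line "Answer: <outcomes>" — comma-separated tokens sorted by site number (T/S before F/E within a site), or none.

checking every outcome against all 77 domain inputs:
  reachable outcomes have witnesses, e.g. B1=T (e.g. q=0, x=10), B1=F (e.g. q=0, x=2), B2=T (e.g. q=0, x=2), B2=F (e.g. q=0, x=10)

Answer: none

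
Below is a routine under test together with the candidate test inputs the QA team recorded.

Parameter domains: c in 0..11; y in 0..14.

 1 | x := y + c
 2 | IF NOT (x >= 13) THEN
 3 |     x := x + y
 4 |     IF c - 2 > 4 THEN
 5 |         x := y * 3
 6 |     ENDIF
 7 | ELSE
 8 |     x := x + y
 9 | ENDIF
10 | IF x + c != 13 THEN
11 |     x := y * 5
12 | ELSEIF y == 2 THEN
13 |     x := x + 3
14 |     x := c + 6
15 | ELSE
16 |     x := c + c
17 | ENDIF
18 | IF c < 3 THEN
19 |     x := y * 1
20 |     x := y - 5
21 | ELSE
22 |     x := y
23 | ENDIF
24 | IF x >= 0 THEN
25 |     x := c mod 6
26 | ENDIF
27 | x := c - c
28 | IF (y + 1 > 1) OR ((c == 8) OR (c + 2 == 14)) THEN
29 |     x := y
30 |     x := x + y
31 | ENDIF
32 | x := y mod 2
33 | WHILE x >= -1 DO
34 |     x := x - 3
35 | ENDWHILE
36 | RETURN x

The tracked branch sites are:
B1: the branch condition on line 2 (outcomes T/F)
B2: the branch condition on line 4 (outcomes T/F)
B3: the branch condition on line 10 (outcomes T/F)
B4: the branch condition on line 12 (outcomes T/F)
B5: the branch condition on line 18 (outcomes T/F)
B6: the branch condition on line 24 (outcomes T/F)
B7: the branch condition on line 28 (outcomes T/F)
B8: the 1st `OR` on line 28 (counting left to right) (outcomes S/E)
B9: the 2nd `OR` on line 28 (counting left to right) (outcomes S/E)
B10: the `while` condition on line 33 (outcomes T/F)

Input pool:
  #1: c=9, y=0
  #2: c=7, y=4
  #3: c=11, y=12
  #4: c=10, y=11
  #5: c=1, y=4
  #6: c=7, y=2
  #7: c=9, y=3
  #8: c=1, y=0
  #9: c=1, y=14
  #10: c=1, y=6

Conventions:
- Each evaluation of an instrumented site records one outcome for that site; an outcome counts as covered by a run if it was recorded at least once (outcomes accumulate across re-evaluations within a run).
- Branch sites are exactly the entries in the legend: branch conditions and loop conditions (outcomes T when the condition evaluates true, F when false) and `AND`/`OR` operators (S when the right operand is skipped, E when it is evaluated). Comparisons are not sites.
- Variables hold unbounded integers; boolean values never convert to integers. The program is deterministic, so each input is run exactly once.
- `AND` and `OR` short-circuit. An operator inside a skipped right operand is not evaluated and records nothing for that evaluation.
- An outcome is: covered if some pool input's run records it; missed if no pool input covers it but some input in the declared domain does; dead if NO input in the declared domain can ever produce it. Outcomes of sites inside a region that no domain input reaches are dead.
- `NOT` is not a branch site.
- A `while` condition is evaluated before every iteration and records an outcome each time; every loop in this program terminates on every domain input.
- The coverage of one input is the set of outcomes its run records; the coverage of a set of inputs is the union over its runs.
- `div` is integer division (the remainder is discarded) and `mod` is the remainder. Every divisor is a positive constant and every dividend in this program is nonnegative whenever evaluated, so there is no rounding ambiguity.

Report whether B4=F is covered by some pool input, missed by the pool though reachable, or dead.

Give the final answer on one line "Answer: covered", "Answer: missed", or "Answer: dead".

no pool input records B4=F
but domain input (c=10, y=1) does record it -> reachable, so missed

Answer: missed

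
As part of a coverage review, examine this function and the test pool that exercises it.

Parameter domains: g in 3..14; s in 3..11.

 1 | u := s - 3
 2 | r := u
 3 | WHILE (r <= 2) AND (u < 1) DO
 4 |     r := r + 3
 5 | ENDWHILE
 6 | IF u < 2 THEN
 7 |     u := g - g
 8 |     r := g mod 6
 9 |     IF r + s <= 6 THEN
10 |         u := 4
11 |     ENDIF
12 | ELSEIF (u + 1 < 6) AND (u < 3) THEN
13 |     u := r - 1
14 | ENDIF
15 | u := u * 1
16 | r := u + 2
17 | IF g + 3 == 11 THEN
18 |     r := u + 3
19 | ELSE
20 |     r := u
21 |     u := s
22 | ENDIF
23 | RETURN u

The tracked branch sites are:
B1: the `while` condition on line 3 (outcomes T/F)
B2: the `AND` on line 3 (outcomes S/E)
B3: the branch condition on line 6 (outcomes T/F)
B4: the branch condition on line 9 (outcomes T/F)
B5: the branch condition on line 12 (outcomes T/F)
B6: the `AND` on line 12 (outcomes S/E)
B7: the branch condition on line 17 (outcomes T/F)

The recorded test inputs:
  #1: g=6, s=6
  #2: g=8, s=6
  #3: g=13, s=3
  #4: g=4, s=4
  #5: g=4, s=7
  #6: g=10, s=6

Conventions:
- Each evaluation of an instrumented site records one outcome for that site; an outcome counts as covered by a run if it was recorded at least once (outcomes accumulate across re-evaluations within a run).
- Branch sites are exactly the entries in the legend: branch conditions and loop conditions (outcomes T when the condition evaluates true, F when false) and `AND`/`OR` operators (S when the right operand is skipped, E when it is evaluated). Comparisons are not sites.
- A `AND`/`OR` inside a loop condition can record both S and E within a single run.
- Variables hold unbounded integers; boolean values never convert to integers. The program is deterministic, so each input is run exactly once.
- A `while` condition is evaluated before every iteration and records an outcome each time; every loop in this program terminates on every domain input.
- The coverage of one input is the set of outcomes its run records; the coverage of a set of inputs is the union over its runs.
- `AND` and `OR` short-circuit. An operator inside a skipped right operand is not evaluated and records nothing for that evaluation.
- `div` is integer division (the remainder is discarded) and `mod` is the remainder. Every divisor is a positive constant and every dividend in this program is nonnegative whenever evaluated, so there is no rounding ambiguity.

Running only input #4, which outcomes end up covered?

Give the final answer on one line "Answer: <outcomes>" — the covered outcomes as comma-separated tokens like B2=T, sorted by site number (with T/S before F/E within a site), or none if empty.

Tracing the run of input #4 (g=4, s=4):
  B2->E, B1->F, B3->T, B4->F, B7->F
deduplicating events, the covered set is: B1=F, B2=E, B3=T, B4=F, B7=F

Answer: B1=F, B2=E, B3=T, B4=F, B7=F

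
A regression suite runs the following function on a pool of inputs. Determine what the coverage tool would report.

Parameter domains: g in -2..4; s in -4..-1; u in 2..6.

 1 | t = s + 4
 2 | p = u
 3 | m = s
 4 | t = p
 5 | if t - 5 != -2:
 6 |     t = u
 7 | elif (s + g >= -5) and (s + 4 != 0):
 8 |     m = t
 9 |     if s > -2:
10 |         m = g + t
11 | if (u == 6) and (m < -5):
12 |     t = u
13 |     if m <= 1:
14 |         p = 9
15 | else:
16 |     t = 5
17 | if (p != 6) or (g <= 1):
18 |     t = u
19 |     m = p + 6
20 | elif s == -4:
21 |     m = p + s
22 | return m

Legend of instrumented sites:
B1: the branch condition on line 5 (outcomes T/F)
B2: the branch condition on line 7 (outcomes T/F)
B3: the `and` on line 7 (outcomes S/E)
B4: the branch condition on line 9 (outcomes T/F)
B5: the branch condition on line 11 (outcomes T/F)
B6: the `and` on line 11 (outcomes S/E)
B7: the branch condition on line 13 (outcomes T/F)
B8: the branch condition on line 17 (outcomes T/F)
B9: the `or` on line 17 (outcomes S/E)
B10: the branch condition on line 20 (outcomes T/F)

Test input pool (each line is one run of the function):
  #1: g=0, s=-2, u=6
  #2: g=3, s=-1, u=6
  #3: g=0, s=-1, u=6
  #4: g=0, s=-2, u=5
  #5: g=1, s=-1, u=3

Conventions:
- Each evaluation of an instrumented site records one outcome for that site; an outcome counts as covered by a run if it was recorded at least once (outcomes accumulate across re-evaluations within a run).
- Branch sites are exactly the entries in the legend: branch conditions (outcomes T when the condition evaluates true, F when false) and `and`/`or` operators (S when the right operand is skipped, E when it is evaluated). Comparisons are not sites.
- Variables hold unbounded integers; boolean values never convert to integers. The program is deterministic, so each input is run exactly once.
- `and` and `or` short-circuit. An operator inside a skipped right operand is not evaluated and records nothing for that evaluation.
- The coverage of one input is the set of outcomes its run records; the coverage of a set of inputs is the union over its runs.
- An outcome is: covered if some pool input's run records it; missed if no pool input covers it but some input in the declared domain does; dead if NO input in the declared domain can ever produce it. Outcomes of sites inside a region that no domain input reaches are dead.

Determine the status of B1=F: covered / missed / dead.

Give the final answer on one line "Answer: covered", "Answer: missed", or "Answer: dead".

B1=F is recorded by pool input(s) 5 -> covered

Answer: covered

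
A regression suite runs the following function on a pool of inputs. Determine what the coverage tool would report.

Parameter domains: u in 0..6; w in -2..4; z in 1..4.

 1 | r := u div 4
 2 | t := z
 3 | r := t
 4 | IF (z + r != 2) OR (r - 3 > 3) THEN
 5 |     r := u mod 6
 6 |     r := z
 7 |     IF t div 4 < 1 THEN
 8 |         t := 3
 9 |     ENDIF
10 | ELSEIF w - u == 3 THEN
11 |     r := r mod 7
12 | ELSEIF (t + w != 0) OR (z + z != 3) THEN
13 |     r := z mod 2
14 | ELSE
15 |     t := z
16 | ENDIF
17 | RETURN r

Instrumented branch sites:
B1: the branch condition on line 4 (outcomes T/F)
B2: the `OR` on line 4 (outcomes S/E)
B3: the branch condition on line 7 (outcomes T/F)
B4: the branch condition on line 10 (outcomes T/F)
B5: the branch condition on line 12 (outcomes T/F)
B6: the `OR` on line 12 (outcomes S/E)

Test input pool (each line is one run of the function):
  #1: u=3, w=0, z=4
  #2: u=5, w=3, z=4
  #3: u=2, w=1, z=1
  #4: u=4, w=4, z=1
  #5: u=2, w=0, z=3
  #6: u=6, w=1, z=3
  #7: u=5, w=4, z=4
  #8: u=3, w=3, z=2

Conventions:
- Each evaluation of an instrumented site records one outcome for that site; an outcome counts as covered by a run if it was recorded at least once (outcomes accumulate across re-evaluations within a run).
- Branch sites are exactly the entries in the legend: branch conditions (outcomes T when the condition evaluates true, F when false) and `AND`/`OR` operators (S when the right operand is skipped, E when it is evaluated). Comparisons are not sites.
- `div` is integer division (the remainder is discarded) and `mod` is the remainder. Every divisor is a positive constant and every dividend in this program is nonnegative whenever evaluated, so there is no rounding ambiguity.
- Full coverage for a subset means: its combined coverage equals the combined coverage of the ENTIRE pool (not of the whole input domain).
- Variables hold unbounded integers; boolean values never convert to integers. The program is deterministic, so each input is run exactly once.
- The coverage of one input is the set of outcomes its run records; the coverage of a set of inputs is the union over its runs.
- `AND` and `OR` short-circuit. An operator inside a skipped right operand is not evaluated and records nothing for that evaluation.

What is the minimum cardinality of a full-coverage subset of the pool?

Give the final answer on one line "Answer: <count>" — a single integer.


input #1 (u=3, w=0, z=4): events B2->S, B1->T, B3->F; covers B1=T, B2=S, B3=F
input #2 (u=5, w=3, z=4): events B2->S, B1->T, B3->F; covers B1=T, B2=S, B3=F
input #3 (u=2, w=1, z=1): events B2->E, B1->F, B4->F, B6->S, B5->T; covers B1=F, B2=E, B4=F, B5=T, B6=S
input #4 (u=4, w=4, z=1): events B2->E, B1->F, B4->F, B6->S, B5->T; covers B1=F, B2=E, B4=F, B5=T, B6=S
input #5 (u=2, w=0, z=3): events B2->S, B1->T, B3->T; covers B1=T, B2=S, B3=T
input #6 (u=6, w=1, z=3): events B2->S, B1->T, B3->T; covers B1=T, B2=S, B3=T
input #7 (u=5, w=4, z=4): events B2->S, B1->T, B3->F; covers B1=T, B2=S, B3=F
input #8 (u=3, w=3, z=2): events B2->S, B1->T, B3->T; covers B1=T, B2=S, B3=T
union over all inputs: B1=T, B1=F, B2=S, B2=E, B3=T, B3=F, B4=F, B5=T, B6=S (9 outcomes)
checked all size-1 subsets: none covers 9 outcomes (max 5/9)
checked all size-2 subsets: none covers 9 outcomes (max 8/9)
at size 3, {1, 3, 5} reaches all 9 outcomes; every lexicographically earlier size-3 subset fails
Answer: 3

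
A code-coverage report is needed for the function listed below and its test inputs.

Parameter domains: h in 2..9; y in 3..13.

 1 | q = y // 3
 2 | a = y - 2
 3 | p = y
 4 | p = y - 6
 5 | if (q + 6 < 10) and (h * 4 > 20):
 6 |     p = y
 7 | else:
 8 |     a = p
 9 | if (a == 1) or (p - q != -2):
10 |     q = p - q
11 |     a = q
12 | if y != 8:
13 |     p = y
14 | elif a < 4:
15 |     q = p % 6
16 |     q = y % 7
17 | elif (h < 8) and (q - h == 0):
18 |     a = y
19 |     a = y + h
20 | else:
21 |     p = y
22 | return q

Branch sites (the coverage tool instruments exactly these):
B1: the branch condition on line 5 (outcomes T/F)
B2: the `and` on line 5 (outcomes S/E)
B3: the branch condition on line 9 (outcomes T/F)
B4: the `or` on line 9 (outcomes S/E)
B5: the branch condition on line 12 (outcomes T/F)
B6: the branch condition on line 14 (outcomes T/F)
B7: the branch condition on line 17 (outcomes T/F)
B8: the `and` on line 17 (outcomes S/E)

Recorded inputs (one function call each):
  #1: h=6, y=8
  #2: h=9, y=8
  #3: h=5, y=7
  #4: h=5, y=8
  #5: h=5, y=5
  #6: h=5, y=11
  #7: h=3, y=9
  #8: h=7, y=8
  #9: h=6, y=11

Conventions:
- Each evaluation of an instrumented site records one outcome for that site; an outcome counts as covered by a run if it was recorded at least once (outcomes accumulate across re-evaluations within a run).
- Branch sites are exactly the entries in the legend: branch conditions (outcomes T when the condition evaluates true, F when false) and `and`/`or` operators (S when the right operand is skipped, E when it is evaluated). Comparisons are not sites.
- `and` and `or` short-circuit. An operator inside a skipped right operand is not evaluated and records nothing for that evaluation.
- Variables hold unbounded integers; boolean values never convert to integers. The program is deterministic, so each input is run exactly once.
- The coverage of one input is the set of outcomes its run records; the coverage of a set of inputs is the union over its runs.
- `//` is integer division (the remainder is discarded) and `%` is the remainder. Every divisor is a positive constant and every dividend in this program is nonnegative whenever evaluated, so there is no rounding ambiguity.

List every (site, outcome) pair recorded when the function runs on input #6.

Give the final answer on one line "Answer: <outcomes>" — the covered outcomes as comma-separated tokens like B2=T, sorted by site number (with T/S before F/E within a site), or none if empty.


Running input #6 (h=5, y=11), event by event:
  B2->E, B1->F, B4->E, B3->T, B5->T
collecting distinct outcomes: B1=F, B2=E, B3=T, B4=E, B5=T
Answer: B1=F, B2=E, B3=T, B4=E, B5=T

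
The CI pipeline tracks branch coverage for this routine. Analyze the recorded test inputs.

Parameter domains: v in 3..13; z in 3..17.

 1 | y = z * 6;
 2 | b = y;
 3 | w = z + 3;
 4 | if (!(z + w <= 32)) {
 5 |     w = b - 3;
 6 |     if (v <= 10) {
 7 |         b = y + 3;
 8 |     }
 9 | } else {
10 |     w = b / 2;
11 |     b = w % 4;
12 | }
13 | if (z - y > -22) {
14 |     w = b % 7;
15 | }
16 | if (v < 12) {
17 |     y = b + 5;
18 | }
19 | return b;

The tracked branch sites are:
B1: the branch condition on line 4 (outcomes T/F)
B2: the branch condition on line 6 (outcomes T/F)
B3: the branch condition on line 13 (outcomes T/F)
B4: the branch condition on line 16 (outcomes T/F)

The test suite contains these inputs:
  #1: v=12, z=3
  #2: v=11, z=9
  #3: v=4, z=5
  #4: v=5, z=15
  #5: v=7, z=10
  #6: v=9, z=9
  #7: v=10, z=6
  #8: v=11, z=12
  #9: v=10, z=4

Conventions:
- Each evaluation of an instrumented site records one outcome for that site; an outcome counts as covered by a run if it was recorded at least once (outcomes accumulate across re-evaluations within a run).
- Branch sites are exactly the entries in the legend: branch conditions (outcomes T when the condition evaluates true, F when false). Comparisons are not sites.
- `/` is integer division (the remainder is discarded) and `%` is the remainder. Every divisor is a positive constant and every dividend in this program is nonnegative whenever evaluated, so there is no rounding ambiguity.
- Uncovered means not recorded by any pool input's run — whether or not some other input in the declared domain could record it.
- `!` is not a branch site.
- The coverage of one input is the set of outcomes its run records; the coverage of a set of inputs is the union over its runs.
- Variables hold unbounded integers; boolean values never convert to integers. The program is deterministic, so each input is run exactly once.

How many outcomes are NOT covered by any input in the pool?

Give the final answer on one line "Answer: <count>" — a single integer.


input #1 (v=12, z=3): covers B1=F, B3=T, B4=F
input #2 (v=11, z=9): covers B1=F, B3=F, B4=T
input #3 (v=4, z=5): covers B1=F, B3=F, B4=T
input #4 (v=5, z=15): covers B1=T, B2=T, B3=F, B4=T
input #5 (v=7, z=10): covers B1=F, B3=F, B4=T
input #6 (v=9, z=9): covers B1=F, B3=F, B4=T
input #7 (v=10, z=6): covers B1=F, B3=F, B4=T
input #8 (v=11, z=12): covers B1=F, B3=F, B4=T
input #9 (v=10, z=4): covers B1=F, B3=T, B4=T
union over the pool: B1=T, B1=F, B2=T, B3=T, B3=F, B4=T, B4=F
uncovered (1 of 8): B2=F
Answer: 1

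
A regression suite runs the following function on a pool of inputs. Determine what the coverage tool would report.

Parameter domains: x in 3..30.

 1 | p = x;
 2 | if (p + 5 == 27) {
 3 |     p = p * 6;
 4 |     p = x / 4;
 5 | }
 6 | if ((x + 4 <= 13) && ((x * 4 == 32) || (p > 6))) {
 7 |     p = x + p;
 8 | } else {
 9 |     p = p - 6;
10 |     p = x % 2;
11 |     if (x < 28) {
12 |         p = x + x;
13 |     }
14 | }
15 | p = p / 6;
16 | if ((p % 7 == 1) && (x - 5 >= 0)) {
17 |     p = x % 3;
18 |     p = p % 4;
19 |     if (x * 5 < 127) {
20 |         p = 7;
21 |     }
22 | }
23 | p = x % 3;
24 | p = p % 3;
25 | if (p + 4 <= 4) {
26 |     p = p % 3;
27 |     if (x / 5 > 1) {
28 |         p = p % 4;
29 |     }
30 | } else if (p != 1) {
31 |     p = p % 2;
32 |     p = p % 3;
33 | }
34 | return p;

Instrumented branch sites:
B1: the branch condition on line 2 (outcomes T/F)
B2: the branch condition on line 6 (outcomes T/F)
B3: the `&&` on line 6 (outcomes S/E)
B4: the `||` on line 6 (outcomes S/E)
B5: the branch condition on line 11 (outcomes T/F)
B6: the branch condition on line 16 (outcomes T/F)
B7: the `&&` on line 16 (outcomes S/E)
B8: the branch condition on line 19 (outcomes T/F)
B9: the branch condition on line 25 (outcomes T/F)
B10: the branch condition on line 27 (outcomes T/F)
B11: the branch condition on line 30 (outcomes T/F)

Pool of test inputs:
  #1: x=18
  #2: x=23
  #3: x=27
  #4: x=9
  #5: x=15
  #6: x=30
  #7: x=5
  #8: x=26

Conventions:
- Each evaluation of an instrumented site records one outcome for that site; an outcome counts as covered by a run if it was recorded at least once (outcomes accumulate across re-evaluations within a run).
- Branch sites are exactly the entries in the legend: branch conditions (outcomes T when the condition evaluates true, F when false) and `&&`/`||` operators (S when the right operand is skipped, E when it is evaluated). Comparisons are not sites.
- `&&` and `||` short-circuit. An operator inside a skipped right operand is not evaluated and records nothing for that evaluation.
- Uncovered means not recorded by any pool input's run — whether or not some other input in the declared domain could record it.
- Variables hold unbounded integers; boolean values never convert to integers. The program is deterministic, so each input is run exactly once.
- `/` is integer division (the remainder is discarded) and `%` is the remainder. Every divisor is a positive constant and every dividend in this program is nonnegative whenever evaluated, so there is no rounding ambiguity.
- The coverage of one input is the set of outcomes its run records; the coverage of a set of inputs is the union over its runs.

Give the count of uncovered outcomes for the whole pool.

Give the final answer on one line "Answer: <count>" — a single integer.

input #1, x=18: outcomes B1=F, B2=F, B3=S, B5=T, B6=F, B7=S, B9=T, B10=T
input #2, x=23: outcomes B1=F, B2=F, B3=S, B5=T, B6=F, B7=S, B9=F, B11=T
input #3, x=27: outcomes B1=F, B2=F, B3=S, B5=T, B6=F, B7=S, B9=T, B10=T
input #4, x=9: outcomes B1=F, B2=T, B3=E, B4=E, B6=F, B7=S, B9=T, B10=F
input #5, x=15: outcomes B1=F, B2=F, B3=S, B5=T, B6=F, B7=S, B9=T, B10=T
input #6, x=30: outcomes B1=F, B2=F, B3=S, B5=F, B6=F, B7=S, B9=T, B10=T
input #7, x=5: outcomes B1=F, B2=F, B3=E, B4=E, B5=T, B6=T, B7=E, B8=T, B9=F, B11=T
input #8, x=26: outcomes B1=F, B2=F, B3=S, B5=T, B6=T, B7=E, B8=F, B9=F, B11=T
union over the pool: B1=F, B2=T, B2=F, B3=S, B3=E, B4=E, B5=T, B5=F, B6=T, B6=F, B7=S, B7=E, B8=T, B8=F, B9=T, B9=F, B10=T, B10=F, B11=T
uncovered (3 of 22): B1=T, B4=S, B11=F

Answer: 3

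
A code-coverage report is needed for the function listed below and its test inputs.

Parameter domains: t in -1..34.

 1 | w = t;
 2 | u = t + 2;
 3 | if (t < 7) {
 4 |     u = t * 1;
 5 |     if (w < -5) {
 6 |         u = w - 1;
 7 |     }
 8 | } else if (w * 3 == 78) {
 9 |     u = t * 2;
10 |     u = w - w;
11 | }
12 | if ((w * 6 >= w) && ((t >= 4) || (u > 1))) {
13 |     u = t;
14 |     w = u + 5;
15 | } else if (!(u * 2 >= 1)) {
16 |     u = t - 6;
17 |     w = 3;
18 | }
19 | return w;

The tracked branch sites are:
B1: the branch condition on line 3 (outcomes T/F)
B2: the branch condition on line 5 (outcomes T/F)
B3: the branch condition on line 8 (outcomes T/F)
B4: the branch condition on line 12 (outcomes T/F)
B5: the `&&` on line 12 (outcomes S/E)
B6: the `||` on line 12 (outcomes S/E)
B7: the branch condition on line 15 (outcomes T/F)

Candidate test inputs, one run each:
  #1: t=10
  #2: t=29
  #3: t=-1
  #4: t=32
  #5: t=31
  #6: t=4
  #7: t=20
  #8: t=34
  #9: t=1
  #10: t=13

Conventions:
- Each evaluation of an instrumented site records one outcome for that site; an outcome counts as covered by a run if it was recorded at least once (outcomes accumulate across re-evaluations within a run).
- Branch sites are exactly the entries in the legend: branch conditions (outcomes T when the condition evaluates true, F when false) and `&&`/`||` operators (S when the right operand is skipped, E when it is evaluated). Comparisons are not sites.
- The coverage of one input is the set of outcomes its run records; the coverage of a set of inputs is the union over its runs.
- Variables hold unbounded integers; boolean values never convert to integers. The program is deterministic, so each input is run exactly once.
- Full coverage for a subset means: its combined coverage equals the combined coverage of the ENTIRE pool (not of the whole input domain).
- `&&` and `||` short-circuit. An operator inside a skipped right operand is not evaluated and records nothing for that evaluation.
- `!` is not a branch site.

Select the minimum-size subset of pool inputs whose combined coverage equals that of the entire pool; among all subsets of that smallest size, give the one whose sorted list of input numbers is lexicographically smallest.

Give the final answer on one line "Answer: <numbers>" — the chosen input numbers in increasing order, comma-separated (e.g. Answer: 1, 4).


run #1 (t=10) records B1=F, B3=F, B4=T, B5=E, B6=S
run #2 (t=29) records B1=F, B3=F, B4=T, B5=E, B6=S
run #3 (t=-1) records B1=T, B2=F, B4=F, B5=S, B7=T
run #4 (t=32) records B1=F, B3=F, B4=T, B5=E, B6=S
run #5 (t=31) records B1=F, B3=F, B4=T, B5=E, B6=S
run #6 (t=4) records B1=T, B2=F, B4=T, B5=E, B6=S
run #7 (t=20) records B1=F, B3=F, B4=T, B5=E, B6=S
run #8 (t=34) records B1=F, B3=F, B4=T, B5=E, B6=S
run #9 (t=1) records B1=T, B2=F, B4=F, B5=E, B6=E, B7=F
run #10 (t=13) records B1=F, B3=F, B4=T, B5=E, B6=S
the full pool covers 12 outcomes: B1=T, B1=F, B2=F, B3=F, B4=T, B4=F, B5=S, B5=E, B6=S, B6=E, B7=T, B7=F
every size-1 subset falls short of the 12 outcomes (best: 6/12)
every size-2 subset falls short of the 12 outcomes (best: 10/12)
the canonical winner is {1, 3, 9}: size 3, full 12-outcome coverage, earliest index list among size-3 covers
Answer: 1, 3, 9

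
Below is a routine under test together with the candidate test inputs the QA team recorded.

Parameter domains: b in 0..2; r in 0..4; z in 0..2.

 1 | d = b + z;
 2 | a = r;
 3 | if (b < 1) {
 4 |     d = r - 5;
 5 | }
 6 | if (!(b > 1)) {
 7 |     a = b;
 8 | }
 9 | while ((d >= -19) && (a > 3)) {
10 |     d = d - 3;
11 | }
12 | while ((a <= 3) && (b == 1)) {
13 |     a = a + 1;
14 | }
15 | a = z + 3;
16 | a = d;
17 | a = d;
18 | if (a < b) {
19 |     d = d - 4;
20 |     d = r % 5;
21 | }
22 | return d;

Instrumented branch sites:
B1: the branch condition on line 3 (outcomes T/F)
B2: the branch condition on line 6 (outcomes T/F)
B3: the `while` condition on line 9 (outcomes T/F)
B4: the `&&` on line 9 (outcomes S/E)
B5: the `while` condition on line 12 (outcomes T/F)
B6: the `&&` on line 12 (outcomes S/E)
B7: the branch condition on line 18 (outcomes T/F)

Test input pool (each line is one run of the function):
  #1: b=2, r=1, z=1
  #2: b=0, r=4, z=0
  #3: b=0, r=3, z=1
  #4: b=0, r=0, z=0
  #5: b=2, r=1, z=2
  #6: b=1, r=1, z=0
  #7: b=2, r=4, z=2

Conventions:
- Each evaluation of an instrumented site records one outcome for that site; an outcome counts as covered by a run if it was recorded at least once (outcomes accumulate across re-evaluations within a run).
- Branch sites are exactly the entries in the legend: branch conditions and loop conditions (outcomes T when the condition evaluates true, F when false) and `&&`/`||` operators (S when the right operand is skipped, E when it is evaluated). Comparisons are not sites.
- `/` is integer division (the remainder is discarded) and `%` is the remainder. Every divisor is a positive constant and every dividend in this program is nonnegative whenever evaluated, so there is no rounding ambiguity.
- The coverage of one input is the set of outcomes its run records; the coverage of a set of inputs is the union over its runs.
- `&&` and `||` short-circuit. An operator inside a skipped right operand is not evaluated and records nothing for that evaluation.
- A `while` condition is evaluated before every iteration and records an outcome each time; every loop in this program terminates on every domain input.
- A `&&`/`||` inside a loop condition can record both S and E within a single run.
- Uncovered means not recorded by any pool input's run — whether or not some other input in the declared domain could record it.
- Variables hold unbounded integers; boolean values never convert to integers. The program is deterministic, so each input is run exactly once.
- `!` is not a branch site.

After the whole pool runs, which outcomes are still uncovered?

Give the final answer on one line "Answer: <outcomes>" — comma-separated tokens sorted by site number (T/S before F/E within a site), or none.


input #1 (b=2, r=1, z=1): events B1->F, B2->F, B4->E, B3->F, B6->E, B5->F, B7->F; covers B1=F, B2=F, B3=F, B4=E, B5=F, B6=E, B7=F
input #2 (b=0, r=4, z=0): events B1->T, B2->T, B4->E, B3->F, B6->E, B5->F, B7->T; covers B1=T, B2=T, B3=F, B4=E, B5=F, B6=E, B7=T
input #3 (b=0, r=3, z=1): events B1->T, B2->T, B4->E, B3->F, B6->E, B5->F, B7->T; covers B1=T, B2=T, B3=F, B4=E, B5=F, B6=E, B7=T
input #4 (b=0, r=0, z=0): events B1->T, B2->T, B4->E, B3->F, B6->E, B5->F, B7->T; covers B1=T, B2=T, B3=F, B4=E, B5=F, B6=E, B7=T
input #5 (b=2, r=1, z=2): events B1->F, B2->F, B4->E, B3->F, B6->E, B5->F, B7->F; covers B1=F, B2=F, B3=F, B4=E, B5=F, B6=E, B7=F
input #6 (b=1, r=1, z=0): events B1->F, B2->T, B4->E, B3->F, B6->E, B5->T, B6->E, B5->T, B6->E, B5->T, B6->S, B5->F, B7->F; covers B1=F, B2=T, B3=F, B4=E, B5=T, B5=F, B6=S, B6=E, B7=F
input #7 (b=2, r=4, z=2): events B1->F, B2->F, B4->E, B3->T, B4->E, B3->T, B4->E, B3->T, B4->E, B3->T, B4->E, B3->T, B4->E, B3->T, ...; covers B1=F, B2=F, B3=T, B3=F, B4=S, B4=E, B5=F, B6=S, B7=T
union over the pool: B1=T, B1=F, B2=T, B2=F, B3=T, B3=F, B4=S, B4=E, B5=T, B5=F, B6=S, B6=E, B7=T, B7=F
uncovered (0 of 14): none
Answer: none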